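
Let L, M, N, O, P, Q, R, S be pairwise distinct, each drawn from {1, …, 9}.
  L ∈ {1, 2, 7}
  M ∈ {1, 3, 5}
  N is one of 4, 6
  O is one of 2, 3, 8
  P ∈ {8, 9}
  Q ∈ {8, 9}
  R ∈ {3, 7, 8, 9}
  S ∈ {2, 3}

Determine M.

P and Q between them cover only {8, 9} — a naked pair. Remove those values from O, R.
O and S between them cover only {2, 3} — a naked pair. Remove those values from L, M, R.
R's domain is down to {7}, so R = 7. So L can't be 7.
L has just one choice, so L = 1. Eliminate 1 elsewhere: M.
So M = 5.

5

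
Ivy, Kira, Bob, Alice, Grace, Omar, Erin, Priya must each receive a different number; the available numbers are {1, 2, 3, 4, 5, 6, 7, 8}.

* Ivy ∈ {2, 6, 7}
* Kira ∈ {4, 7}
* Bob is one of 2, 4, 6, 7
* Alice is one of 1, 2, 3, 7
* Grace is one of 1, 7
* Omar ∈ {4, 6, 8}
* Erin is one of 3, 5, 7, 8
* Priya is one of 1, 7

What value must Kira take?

The 8 variables draw from only 8 values {1, 2, 3, 4, 5, 6, 7, 8}, so each is used; only Erin can be 5, hence Erin = 5.
Among the 7 still-open variables, 3 fits only Alice (and all 7 values in {1, 2, 3, 4, 6, 7, 8} must be used), so Alice = 3.
The 6 still-open variables together cover exactly {1, 2, 4, 6, 7, 8} — 6 values for 6 variables — and 8 appears only in Omar's list, so Omar = 8.
Grace and Priya share exactly the 2 values {1, 7}; by pigeonhole those values go to them, so strike 1, 7 from Ivy, Kira, Bob.
So Kira = 4.

4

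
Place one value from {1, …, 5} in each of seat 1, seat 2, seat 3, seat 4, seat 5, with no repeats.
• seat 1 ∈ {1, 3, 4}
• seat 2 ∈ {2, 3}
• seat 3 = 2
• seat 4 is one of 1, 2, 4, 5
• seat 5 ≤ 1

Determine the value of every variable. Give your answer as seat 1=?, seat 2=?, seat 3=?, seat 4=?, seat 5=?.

seat 1=4, seat 2=3, seat 3=2, seat 4=5, seat 5=1

seat 3's domain is down to {2}, so seat 3 = 2. Strike 2 from seat 2, seat 4.
That leaves seat 5 = 1. So seat 1, seat 4 can't be 1.
That leaves seat 2 = 3. Remove 3 from seat 1.
seat 1's domain is down to {4}, so seat 1 = 4. Eliminate 4 elsewhere: seat 4.
That leaves seat 4 = 5.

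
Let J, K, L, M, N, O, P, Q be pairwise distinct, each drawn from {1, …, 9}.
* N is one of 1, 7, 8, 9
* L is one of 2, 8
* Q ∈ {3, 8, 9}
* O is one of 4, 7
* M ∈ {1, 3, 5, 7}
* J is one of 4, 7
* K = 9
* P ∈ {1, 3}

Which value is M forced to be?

K's domain is down to {9}, so K = 9. Strike 9 from N, Q.
The 7 still-open variables draw from only 7 values {1, 2, 3, 4, 5, 7, 8}, so each is used; only L can be 2, hence L = 2.
The 6 still-open variables together cover exactly {1, 3, 4, 5, 7, 8} — 6 values for 6 variables — and 5 appears only in M's list, so M = 5.

5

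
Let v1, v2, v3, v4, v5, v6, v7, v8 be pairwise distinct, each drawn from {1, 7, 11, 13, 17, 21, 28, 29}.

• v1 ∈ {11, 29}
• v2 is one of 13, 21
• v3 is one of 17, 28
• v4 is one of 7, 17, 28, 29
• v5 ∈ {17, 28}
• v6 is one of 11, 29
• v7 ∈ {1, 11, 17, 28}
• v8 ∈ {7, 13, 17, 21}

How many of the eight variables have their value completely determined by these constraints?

2

The 8 variables together cover exactly {1, 7, 11, 13, 17, 21, 28, 29} — 8 values for 8 variables — and 1 appears only in v7's list, so v7 = 1.
v1 and v6 share exactly the 2 values {11, 29}; by pigeonhole those values go to them, so strike 11, 29 from v4.
v3 and v5 between them cover only {17, 28} — a naked pair. Remove those values from v4, v8.
v4's domain is down to {7}, so v4 = 7. Remove 7 from v8.
Determined: v4=7, v7=1. The other variables each still have more than one consistent value. That makes 2.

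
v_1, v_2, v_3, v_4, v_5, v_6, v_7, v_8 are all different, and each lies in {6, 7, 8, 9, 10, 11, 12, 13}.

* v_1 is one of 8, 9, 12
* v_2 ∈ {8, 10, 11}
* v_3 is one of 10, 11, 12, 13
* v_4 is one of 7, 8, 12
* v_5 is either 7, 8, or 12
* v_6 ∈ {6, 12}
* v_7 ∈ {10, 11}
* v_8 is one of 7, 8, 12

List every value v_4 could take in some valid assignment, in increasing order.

7, 8, 12

Among the 8 variables, 6 fits only v_6 (and all 8 values in {6, 7, 8, 9, 10, 11, 12, 13} must be used), so v_6 = 6.
The 7 still-open variables draw from only 7 values {7, 8, 9, 10, 11, 12, 13}, so each is used; only v_1 can be 9, hence v_1 = 9.
Among the 6 still-open variables, 13 fits only v_3 (and all 6 values in {7, 8, 10, 11, 12, 13} must be used), so v_3 = 13.
The 3 variables v_4, v_5, v_8 are confined to {7, 8, 12}, which locks those values in; drop them from v_2.
No further eliminations apply; v_4 can still be any of 7, 8, 12.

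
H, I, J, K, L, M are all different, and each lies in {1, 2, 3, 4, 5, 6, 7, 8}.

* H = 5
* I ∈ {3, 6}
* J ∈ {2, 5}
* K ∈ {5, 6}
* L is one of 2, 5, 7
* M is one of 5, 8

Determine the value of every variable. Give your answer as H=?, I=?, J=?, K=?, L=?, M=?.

H=5, I=3, J=2, K=6, L=7, M=8

H must be 5 (only option left). So J, K, L, M can't be 5.
J's domain is down to {2}, so J = 2. So L can't be 2.
K must be 6 (only option left). Strike 6 from I.
L must be 7 (only option left).
M has just one choice, so M = 8.
I must be 3 (only option left).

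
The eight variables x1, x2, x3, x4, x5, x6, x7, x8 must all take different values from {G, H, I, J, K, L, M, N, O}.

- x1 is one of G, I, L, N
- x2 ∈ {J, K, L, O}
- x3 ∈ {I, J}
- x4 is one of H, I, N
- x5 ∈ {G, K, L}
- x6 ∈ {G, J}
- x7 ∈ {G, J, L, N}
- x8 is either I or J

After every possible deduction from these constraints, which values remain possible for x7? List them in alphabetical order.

The 8 variables together cover exactly {G, H, I, J, K, L, N, O} — 8 values for 8 variables — and H appears only in x4's list, so x4 = H.
Among the 7 still-open variables, O fits only x2 (and all 7 values in {G, I, J, K, L, N, O} must be used), so x2 = O.
The 6 still-open variables together cover exactly {G, I, J, K, L, N} — 6 values for 6 variables — and K appears only in x5's list, so x5 = K.
x3 and x8 share exactly the 2 values {I, J}; by pigeonhole those values go to them, so strike I, J from x1, x6, x7.
x6 has just one choice, so x6 = G. Strike G from x1, x7.
No further eliminations apply; x7 can still be any of L, N.

L, N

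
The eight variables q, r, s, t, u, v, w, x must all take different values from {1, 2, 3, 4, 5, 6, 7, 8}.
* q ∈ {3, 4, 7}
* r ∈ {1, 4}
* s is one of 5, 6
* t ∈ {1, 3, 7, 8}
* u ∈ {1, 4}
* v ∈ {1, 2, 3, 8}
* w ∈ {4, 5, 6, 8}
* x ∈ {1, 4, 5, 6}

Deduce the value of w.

Among the 8 variables, 2 fits only v (and all 8 values in {1, 2, 3, 4, 5, 6, 7, 8} must be used), so v = 2.
r and u share exactly the 2 values {1, 4}; by pigeonhole those values go to them, so strike 1, 4 from q, t, w, x.
The 2 variables s and x are confined to {5, 6}, which locks those values in; drop them from w.
So w = 8.

8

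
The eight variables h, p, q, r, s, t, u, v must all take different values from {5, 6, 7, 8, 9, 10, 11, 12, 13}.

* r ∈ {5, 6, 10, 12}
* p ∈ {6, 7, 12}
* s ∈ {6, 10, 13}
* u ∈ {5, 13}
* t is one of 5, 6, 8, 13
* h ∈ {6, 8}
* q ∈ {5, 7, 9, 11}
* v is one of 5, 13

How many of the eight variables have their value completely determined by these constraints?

3

u and v between them cover only {5, 13} — a naked pair. Remove those values from q, r, s, t.
h and t share exactly the 2 values {6, 8}; by pigeonhole those values go to them, so strike 6, 8 from p, r, s.
That leaves s = 10. So r can't be 10.
That leaves r = 12. So p can't be 12.
p's domain is down to {7}, so p = 7. So q can't be 7.
Determined: p=7, r=12, s=10. The other variables each still have more than one consistent value. That makes 3.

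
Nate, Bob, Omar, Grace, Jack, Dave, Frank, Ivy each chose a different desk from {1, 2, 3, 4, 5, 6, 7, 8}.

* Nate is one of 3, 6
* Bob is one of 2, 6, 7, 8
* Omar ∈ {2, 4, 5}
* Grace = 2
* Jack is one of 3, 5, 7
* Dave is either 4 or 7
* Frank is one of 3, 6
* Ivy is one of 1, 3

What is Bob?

Grace's domain is down to {2}, so Grace = 2. So Bob, Omar can't be 2.
Among the 7 still-open variables, 1 fits only Ivy (and all 7 values in {1, 3, 4, 5, 6, 7, 8} must be used), so Ivy = 1.
The 6 still-open variables together cover exactly {3, 4, 5, 6, 7, 8} — 6 values for 6 variables — and 8 appears only in Bob's list, so Bob = 8.

8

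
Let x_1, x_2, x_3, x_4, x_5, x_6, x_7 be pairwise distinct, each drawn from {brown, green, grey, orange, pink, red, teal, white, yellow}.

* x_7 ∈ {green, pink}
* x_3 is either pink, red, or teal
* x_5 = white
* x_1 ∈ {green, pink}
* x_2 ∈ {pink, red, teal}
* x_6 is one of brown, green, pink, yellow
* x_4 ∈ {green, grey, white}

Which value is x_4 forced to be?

grey

x_5's domain is down to {white}, so x_5 = white. So x_4 can't be white.
x_1 and x_7 between them cover only {green, pink} — a naked pair. Remove those values from x_2, x_3, x_4, x_6.
So x_4 = grey.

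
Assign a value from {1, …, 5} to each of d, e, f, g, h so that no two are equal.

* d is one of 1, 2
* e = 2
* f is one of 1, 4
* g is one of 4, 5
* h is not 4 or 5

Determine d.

1

e must be 2 (only option left). Remove 2 from d, h.
So d = 1.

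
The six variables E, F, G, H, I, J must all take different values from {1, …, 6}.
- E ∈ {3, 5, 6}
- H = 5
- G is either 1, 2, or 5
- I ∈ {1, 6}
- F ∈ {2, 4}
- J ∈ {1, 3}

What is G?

2

H has just one choice, so H = 5. So E, G can't be 5.
Among the 5 still-open variables, 4 fits only F (and all 5 values in {1, 2, 3, 4, 6} must be used), so F = 4.
Among the 4 still-open variables, 2 fits only G (and all 4 values in {1, 2, 3, 6} must be used), so G = 2.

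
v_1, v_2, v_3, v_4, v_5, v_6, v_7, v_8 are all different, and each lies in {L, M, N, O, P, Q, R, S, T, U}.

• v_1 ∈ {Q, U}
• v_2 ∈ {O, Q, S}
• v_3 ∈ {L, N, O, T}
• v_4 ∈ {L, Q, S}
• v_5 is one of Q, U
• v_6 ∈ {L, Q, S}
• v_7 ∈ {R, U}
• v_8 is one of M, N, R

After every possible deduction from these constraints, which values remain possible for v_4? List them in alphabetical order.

v_1 and v_5 share exactly the 2 values {Q, U}; by pigeonhole those values go to them, so strike Q, U from v_2, v_4, v_6, v_7.
v_7 must be R (only option left). Eliminate R elsewhere: v_8.
v_4 and v_6 share exactly the 2 values {L, S}; by pigeonhole those values go to them, so strike L, S from v_2, v_3.
v_2's domain is down to {O}, so v_2 = O. So v_3 can't be O.
No further eliminations apply; v_4 can still be any of L, S.

L, S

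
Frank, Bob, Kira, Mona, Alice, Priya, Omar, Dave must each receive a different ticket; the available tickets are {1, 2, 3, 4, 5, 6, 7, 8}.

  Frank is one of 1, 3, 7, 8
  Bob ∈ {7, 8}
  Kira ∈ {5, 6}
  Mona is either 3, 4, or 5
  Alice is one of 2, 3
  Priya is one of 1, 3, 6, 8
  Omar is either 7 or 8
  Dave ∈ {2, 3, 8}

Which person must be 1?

Among the 8 variables, 4 fits only Mona (and all 8 values in {1, 2, 3, 4, 5, 6, 7, 8} must be used), so Mona = 4.
The 7 still-open variables together cover exactly {1, 2, 3, 5, 6, 7, 8} — 7 values for 7 variables — and 5 appears only in Kira's list, so Kira = 5.
Among the 6 still-open variables, 6 fits only Priya (and all 6 values in {1, 2, 3, 6, 7, 8} must be used), so Priya = 6.
Among the 5 still-open variables, 1 fits only Frank (and all 5 values in {1, 2, 3, 7, 8} must be used), so Frank = 1.

Frank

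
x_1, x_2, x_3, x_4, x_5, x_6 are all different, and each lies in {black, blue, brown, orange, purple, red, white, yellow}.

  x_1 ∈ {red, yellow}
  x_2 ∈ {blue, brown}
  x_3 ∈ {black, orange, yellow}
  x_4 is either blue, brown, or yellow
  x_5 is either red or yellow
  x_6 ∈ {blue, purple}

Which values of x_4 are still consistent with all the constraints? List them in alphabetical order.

blue, brown

x_1 and x_5 share exactly the 2 values {red, yellow}; by pigeonhole those values go to them, so strike red, yellow from x_3, x_4.
x_2 and x_4 share exactly the 2 values {blue, brown}; by pigeonhole those values go to them, so strike blue, brown from x_6.
x_6 has just one choice, so x_6 = purple.
No further eliminations apply; x_4 can still be any of blue, brown.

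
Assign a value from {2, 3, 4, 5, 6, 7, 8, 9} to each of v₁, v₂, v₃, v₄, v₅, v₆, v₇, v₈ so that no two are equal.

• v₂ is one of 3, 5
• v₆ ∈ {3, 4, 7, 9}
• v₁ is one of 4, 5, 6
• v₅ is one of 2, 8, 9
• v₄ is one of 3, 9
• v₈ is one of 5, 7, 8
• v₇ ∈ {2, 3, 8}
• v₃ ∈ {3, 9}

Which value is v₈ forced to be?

7

The 8 variables draw from only 8 values {2, 3, 4, 5, 6, 7, 8, 9}, so each is used; only v₁ can be 6, hence v₁ = 6.
Among the 7 still-open variables, 4 fits only v₆ (and all 7 values in {2, 3, 4, 5, 7, 8, 9} must be used), so v₆ = 4.
Among the 6 still-open variables, 7 fits only v₈ (and all 6 values in {2, 3, 5, 7, 8, 9} must be used), so v₈ = 7.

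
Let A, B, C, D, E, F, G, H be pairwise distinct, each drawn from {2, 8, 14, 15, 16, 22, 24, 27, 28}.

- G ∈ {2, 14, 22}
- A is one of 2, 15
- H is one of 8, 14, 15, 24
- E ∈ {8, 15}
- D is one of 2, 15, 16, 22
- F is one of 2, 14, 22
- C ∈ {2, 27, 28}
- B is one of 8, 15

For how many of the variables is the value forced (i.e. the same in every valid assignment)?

3

The 2 variables B and E are confined to {8, 15}, which locks those values in; drop them from A, D, H.
A must be 2 (only option left). So C, D, F, G can't be 2.
F and G share exactly the 2 values {14, 22}; by pigeonhole those values go to them, so strike 14, 22 from D, H.
That leaves D = 16.
H's domain is down to {24}, so H = 24.
Determined: A=2, D=16, H=24. The other variables each still have more than one consistent value. That makes 3.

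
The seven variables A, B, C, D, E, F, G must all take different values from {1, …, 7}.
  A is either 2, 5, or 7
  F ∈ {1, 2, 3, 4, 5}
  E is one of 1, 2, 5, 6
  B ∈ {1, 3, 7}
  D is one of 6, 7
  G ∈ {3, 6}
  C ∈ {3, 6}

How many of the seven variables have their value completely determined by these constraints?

The 7 variables together cover exactly {1, 2, 3, 4, 5, 6, 7} — 7 values for 7 variables — and 4 appears only in F's list, so F = 4.
The 2 variables C and G are confined to {3, 6}, which locks those values in; drop them from B, D, E.
That leaves D = 7. Eliminate 7 elsewhere: A, B.
That leaves B = 1. So E can't be 1.
Determined: B=1, D=7, F=4. The other variables each still have more than one consistent value. That makes 3.

3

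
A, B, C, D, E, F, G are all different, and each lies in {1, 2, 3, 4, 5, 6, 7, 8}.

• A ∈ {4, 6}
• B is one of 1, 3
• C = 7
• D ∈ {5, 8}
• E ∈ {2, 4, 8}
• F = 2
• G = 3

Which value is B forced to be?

C must be 7 (only option left).
That leaves F = 2. Strike 2 from E.
That leaves G = 3. Strike 3 from B.
So B = 1.

1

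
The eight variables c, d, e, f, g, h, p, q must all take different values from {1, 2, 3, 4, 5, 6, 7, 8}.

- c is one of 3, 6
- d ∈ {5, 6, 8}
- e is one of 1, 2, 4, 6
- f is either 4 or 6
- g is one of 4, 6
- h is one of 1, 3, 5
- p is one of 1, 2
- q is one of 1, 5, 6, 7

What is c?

Among the 8 variables, 7 fits only q (and all 8 values in {1, 2, 3, 4, 5, 6, 7, 8} must be used), so q = 7.
The 7 still-open variables together cover exactly {1, 2, 3, 4, 5, 6, 8} — 7 values for 7 variables — and 8 appears only in d's list, so d = 8.
The 6 still-open variables draw from only 6 values {1, 2, 3, 4, 5, 6}, so each is used; only h can be 5, hence h = 5.
The 5 still-open variables draw from only 5 values {1, 2, 3, 4, 6}, so each is used; only c can be 3, hence c = 3.

3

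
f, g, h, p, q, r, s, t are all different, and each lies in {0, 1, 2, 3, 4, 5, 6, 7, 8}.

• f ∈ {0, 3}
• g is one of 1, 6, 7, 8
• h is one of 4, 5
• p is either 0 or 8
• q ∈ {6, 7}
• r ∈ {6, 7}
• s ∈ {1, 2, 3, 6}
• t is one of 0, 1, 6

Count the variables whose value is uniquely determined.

q and r between them cover only {6, 7} — a naked pair. Remove those values from g, s, t.
g, p, t share exactly the 3 values {0, 1, 8}; by pigeonhole those values go to them, so strike 0, 1, 8 from f, s.
f has just one choice, so f = 3. Remove 3 from s.
s's domain is down to {2}, so s = 2.
Determined: f=3, s=2. The other variables each still have more than one consistent value. That makes 2.

2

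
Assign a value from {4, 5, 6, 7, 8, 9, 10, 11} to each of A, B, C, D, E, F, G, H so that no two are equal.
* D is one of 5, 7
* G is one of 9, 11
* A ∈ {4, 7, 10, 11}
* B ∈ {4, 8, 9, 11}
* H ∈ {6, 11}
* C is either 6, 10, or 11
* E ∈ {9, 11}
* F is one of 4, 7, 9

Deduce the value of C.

10

Among the 8 variables, 5 fits only D (and all 8 values in {4, 5, 6, 7, 8, 9, 10, 11} must be used), so D = 5.
The 7 still-open variables together cover exactly {4, 6, 7, 8, 9, 10, 11} — 7 values for 7 variables — and 8 appears only in B's list, so B = 8.
The 2 variables E and G are confined to {9, 11}, which locks those values in; drop them from A, C, F, H.
That leaves H = 6. So C can't be 6.
So C = 10.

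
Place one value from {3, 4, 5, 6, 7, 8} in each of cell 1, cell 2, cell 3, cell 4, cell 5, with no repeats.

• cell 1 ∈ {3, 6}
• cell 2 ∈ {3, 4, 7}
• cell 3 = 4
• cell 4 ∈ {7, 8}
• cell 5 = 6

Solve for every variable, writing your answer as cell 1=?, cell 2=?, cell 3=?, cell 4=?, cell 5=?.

cell 1=3, cell 2=7, cell 3=4, cell 4=8, cell 5=6

cell 3 must be 4 (only option left). Eliminate 4 elsewhere: cell 2.
cell 5 must be 6 (only option left). So cell 1 can't be 6.
cell 1's domain is down to {3}, so cell 1 = 3. So cell 2 can't be 3.
cell 2's domain is down to {7}, so cell 2 = 7. So cell 4 can't be 7.
That leaves cell 4 = 8.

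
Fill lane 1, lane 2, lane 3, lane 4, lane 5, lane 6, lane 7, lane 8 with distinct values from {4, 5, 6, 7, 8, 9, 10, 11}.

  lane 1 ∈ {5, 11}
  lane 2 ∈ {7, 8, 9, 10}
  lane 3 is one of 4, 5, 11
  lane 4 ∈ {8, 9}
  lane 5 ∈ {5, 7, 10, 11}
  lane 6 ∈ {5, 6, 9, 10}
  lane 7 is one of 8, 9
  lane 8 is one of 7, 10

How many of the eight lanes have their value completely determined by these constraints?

2

The 8 variables draw from only 8 values {4, 5, 6, 7, 8, 9, 10, 11}, so each is used; only lane 3 can be 4, hence lane 3 = 4.
The 7 still-open variables draw from only 7 values {5, 6, 7, 8, 9, 10, 11}, so each is used; only lane 6 can be 6, hence lane 6 = 6.
lane 4 and lane 7 share exactly the 2 values {8, 9}; by pigeonhole those values go to them, so strike 8, 9 from lane 2.
lane 2 and lane 8 share exactly the 2 values {7, 10}; by pigeonhole those values go to them, so strike 7, 10 from lane 5.
Determined: lane 3=4, lane 6=6. The other lanes each still have more than one consistent value. That makes 2.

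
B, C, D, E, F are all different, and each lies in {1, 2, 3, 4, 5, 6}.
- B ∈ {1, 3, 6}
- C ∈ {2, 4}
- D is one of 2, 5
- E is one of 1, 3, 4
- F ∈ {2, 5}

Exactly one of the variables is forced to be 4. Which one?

D and F between them cover only {2, 5} — a naked pair. Remove those values from C.
So 4 goes to C.

C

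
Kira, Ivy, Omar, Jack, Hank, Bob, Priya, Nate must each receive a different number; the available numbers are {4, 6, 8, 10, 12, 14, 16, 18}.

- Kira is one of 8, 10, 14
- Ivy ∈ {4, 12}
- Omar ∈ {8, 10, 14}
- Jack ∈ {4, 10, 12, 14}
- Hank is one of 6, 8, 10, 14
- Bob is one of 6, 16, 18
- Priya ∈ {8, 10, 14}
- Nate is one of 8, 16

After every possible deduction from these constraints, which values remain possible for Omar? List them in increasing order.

8, 10, 14

The 8 variables together cover exactly {4, 6, 8, 10, 12, 14, 16, 18} — 8 values for 8 variables — and 18 appears only in Bob's list, so Bob = 18.
The 7 still-open variables draw from only 7 values {4, 6, 8, 10, 12, 14, 16}, so each is used; only Hank can be 6, hence Hank = 6.
The 6 still-open variables draw from only 6 values {4, 8, 10, 12, 14, 16}, so each is used; only Nate can be 16, hence Nate = 16.
Kira, Omar, Priya between them cover only {8, 10, 14} — a naked triple. Remove those values from Jack.
No further eliminations apply; Omar can still be any of 8, 10, 14.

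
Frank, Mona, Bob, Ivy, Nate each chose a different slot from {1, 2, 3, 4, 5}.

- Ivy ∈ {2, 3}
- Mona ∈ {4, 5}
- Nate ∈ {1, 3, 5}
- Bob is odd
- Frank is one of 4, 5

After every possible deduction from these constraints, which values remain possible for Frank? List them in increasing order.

Among the 5 variables, 2 fits only Ivy (and all 5 values in {1, 2, 3, 4, 5} must be used), so Ivy = 2.
Frank and Mona share exactly the 2 values {4, 5}; by pigeonhole those values go to them, so strike 4, 5 from Bob, Nate.
No further eliminations apply; Frank can still be any of 4, 5.

4, 5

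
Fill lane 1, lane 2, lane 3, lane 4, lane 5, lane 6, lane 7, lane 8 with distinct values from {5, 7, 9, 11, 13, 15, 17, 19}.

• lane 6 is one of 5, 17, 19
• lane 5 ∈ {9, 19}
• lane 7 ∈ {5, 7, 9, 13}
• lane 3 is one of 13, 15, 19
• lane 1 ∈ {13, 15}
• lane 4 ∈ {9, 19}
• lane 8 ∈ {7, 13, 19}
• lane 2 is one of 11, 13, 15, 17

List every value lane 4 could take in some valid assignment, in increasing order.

9, 19

The 8 variables draw from only 8 values {5, 7, 9, 11, 13, 15, 17, 19}, so each is used; only lane 2 can be 11, hence lane 2 = 11.
Among the 7 still-open variables, 17 fits only lane 6 (and all 7 values in {5, 7, 9, 13, 15, 17, 19} must be used), so lane 6 = 17.
The 6 still-open variables draw from only 6 values {5, 7, 9, 13, 15, 19}, so each is used; only lane 7 can be 5, hence lane 7 = 5.
Among the 5 still-open variables, 7 fits only lane 8 (and all 5 values in {7, 9, 13, 15, 19} must be used), so lane 8 = 7.
The 2 variables lane 4 and lane 5 are confined to {9, 19}, which locks those values in; drop them from lane 3.
No further eliminations apply; lane 4 can still be any of 9, 19.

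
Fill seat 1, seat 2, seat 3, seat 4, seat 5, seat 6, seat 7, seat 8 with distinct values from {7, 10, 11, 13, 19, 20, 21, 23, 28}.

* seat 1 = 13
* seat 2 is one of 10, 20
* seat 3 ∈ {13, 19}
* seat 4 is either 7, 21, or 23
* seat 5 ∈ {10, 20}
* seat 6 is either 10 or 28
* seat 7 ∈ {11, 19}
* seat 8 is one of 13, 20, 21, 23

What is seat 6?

seat 1 has just one choice, so seat 1 = 13. So seat 3, seat 8 can't be 13.
That leaves seat 3 = 19. Strike 19 from seat 7.
seat 7's domain is down to {11}, so seat 7 = 11.
The 2 variables seat 2 and seat 5 are confined to {10, 20}, which locks those values in; drop them from seat 6, seat 8.
So seat 6 = 28.

28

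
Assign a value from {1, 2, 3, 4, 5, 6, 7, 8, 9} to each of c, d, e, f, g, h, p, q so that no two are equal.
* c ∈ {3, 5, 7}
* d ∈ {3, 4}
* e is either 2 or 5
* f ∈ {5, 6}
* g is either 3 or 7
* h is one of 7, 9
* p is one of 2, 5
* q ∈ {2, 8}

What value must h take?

9

The 8 variables together cover exactly {2, 3, 4, 5, 6, 7, 8, 9} — 8 values for 8 variables — and 4 appears only in d's list, so d = 4.
The 7 still-open variables together cover exactly {2, 3, 5, 6, 7, 8, 9} — 7 values for 7 variables — and 6 appears only in f's list, so f = 6.
The 6 still-open variables draw from only 6 values {2, 3, 5, 7, 8, 9}, so each is used; only q can be 8, hence q = 8.
The 5 still-open variables together cover exactly {2, 3, 5, 7, 9} — 5 values for 5 variables — and 9 appears only in h's list, so h = 9.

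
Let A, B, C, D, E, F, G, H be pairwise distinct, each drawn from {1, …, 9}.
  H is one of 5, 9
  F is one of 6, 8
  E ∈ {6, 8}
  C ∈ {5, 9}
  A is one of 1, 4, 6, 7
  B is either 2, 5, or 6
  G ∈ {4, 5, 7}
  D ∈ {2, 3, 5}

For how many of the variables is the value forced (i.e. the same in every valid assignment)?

2

C and H between them cover only {5, 9} — a naked pair. Remove those values from B, D, G.
The 2 variables E and F are confined to {6, 8}, which locks those values in; drop them from A, B.
B must be 2 (only option left). So D can't be 2.
D has just one choice, so D = 3.
Determined: B=2, D=3. The other variables each still have more than one consistent value. That makes 2.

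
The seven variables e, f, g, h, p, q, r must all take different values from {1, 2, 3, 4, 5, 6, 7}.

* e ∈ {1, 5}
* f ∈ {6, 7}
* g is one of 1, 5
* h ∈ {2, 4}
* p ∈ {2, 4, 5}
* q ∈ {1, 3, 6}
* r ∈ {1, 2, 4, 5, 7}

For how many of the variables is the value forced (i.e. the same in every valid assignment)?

3

The 7 variables together cover exactly {1, 2, 3, 4, 5, 6, 7} — 7 values for 7 variables — and 3 appears only in q's list, so q = 3.
Among the 6 still-open variables, 6 fits only f (and all 6 values in {1, 2, 4, 5, 6, 7} must be used), so f = 6.
The 5 still-open variables together cover exactly {1, 2, 4, 5, 7} — 5 values for 5 variables — and 7 appears only in r's list, so r = 7.
The 2 variables e and g are confined to {1, 5}, which locks those values in; drop them from p.
Determined: f=6, q=3, r=7. The other variables each still have more than one consistent value. That makes 3.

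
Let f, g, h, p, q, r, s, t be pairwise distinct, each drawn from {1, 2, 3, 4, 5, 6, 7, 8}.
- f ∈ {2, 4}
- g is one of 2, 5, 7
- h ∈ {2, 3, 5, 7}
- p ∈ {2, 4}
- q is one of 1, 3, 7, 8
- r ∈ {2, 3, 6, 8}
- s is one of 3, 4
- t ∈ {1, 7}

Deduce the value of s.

3

Among the 8 variables, 6 fits only r (and all 8 values in {1, 2, 3, 4, 5, 6, 7, 8} must be used), so r = 6.
The 7 still-open variables together cover exactly {1, 2, 3, 4, 5, 7, 8} — 7 values for 7 variables — and 8 appears only in q's list, so q = 8.
The 6 still-open variables together cover exactly {1, 2, 3, 4, 5, 7} — 6 values for 6 variables — and 1 appears only in t's list, so t = 1.
The 2 variables f and p are confined to {2, 4}, which locks those values in; drop them from g, h, s.
So s = 3.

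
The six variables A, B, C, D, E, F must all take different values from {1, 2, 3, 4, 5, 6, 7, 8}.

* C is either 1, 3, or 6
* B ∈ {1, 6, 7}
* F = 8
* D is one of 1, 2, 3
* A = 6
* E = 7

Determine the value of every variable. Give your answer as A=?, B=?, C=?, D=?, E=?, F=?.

A=6, B=1, C=3, D=2, E=7, F=8

A must be 6 (only option left). Eliminate 6 elsewhere: B, C.
That leaves E = 7. So B can't be 7.
F has just one choice, so F = 8.
That leaves B = 1. So C, D can't be 1.
That leaves C = 3. So D can't be 3.
That leaves D = 2.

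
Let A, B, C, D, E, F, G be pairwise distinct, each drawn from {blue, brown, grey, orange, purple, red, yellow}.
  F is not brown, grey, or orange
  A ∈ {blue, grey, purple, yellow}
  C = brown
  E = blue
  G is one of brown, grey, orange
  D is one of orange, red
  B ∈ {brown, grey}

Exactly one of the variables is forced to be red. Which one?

D

C has just one choice, so C = brown. Strike brown from B, G.
E has just one choice, so E = blue. Remove blue from A, F.
B must be grey (only option left). Remove grey from A, G.
G has just one choice, so G = orange. Eliminate orange elsewhere: D.
So red goes to D.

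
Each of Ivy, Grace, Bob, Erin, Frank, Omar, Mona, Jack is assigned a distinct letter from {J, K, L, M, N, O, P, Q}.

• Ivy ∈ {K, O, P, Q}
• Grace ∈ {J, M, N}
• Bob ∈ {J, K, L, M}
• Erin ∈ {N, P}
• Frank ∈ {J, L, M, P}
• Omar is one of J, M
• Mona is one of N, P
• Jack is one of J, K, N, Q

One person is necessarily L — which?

Frank

The 8 variables together cover exactly {J, K, L, M, N, O, P, Q} — 8 values for 8 variables — and O appears only in Ivy's list, so Ivy = O.
The 7 still-open variables together cover exactly {J, K, L, M, N, P, Q} — 7 values for 7 variables — and Q appears only in Jack's list, so Jack = Q.
The 6 still-open variables together cover exactly {J, K, L, M, N, P} — 6 values for 6 variables — and K appears only in Bob's list, so Bob = K.
The 5 still-open variables draw from only 5 values {J, L, M, N, P}, so each is used; only Frank can be L, hence Frank = L.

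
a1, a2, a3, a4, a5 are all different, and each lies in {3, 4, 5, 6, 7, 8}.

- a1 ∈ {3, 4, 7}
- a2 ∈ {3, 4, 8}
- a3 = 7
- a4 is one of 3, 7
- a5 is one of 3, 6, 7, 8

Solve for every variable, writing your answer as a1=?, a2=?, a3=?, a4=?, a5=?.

a3 has just one choice, so a3 = 7. Eliminate 7 elsewhere: a1, a4, a5.
a4 has just one choice, so a4 = 3. Strike 3 from a1, a2, a5.
a1's domain is down to {4}, so a1 = 4. So a2 can't be 4.
a2's domain is down to {8}, so a2 = 8. Eliminate 8 elsewhere: a5.
a5 must be 6 (only option left).

a1=4, a2=8, a3=7, a4=3, a5=6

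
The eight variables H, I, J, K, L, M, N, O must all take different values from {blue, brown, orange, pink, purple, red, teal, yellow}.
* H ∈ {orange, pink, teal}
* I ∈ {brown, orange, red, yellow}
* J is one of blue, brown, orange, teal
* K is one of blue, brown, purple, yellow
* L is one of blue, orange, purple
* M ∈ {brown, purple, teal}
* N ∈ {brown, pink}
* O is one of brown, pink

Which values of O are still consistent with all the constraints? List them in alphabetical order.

The 8 variables draw from only 8 values {blue, brown, orange, pink, purple, red, teal, yellow}, so each is used; only I can be red, hence I = red.
The 7 still-open variables draw from only 7 values {blue, brown, orange, pink, purple, teal, yellow}, so each is used; only K can be yellow, hence K = yellow.
N and O between them cover only {brown, pink} — a naked pair. Remove those values from H, J, M.
No further eliminations apply; O can still be any of brown, pink.

brown, pink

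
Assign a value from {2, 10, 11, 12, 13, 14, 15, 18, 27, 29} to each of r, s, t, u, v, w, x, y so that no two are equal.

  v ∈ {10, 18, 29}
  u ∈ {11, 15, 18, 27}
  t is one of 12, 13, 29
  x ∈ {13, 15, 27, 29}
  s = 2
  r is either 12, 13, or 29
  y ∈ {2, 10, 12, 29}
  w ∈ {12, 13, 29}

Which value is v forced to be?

s has just one choice, so s = 2. So y can't be 2.
The 3 variables r, t, w are confined to {12, 13, 29}, which locks those values in; drop them from v, x, y.
y has just one choice, so y = 10. Eliminate 10 elsewhere: v.
So v = 18.

18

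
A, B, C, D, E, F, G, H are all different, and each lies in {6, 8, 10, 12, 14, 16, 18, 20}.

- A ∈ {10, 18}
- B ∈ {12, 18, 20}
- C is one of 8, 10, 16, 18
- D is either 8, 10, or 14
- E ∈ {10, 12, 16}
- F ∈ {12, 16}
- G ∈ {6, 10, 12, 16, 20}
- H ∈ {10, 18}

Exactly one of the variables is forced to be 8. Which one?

The 8 variables draw from only 8 values {6, 8, 10, 12, 14, 16, 18, 20}, so each is used; only G can be 6, hence G = 6.
The 7 still-open variables together cover exactly {8, 10, 12, 14, 16, 18, 20} — 7 values for 7 variables — and 14 appears only in D's list, so D = 14.
The 6 still-open variables together cover exactly {8, 10, 12, 16, 18, 20} — 6 values for 6 variables — and 8 appears only in C's list, so C = 8.

C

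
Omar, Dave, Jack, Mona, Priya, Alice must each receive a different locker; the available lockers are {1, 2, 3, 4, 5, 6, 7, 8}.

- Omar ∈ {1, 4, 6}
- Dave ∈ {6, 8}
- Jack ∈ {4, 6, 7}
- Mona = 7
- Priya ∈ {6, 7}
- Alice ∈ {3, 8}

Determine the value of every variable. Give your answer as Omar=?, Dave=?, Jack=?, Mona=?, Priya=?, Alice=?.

Omar=1, Dave=8, Jack=4, Mona=7, Priya=6, Alice=3

Mona's domain is down to {7}, so Mona = 7. Eliminate 7 elsewhere: Jack, Priya.
That leaves Priya = 6. So Omar, Dave, Jack can't be 6.
Dave has just one choice, so Dave = 8. Strike 8 from Alice.
Jack must be 4 (only option left). So Omar can't be 4.
Alice's domain is down to {3}, so Alice = 3.
Omar's domain is down to {1}, so Omar = 1.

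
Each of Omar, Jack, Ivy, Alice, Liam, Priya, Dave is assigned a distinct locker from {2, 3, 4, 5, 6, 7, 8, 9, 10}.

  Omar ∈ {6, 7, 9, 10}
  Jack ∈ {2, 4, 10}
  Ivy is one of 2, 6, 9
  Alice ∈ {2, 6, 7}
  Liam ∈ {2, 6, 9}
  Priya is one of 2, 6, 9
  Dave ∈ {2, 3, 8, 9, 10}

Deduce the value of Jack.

4

Ivy, Liam, Priya between them cover only {2, 6, 9} — a naked triple. Remove those values from Omar, Jack, Alice, Dave.
That leaves Alice = 7. Remove 7 from Omar.
Omar has just one choice, so Omar = 10. Strike 10 from Jack, Dave.
So Jack = 4.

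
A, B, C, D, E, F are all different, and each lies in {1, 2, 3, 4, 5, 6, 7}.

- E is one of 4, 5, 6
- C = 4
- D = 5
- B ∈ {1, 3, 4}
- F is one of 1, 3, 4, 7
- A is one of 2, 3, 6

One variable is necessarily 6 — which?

E

C must be 4 (only option left). Eliminate 4 elsewhere: B, E, F.
That leaves D = 5. Remove 5 from E.
So 6 goes to E.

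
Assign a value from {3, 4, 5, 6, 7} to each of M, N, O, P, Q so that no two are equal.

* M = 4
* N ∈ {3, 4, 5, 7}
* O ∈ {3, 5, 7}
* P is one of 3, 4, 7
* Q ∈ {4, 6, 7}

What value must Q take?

M must be 4 (only option left). Strike 4 from N, P, Q.
The 4 still-open variables draw from only 4 values {3, 5, 6, 7}, so each is used; only Q can be 6, hence Q = 6.

6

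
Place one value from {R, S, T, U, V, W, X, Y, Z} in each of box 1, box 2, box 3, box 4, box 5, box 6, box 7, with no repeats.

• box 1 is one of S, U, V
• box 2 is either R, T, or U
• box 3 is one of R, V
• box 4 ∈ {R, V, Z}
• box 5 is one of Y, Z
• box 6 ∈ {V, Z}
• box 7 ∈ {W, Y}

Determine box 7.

W

box 3, box 4, box 6 share exactly the 3 values {R, V, Z}; by pigeonhole those values go to them, so strike R, V, Z from box 1, box 2, box 5.
That leaves box 5 = Y. Eliminate Y elsewhere: box 7.
So box 7 = W.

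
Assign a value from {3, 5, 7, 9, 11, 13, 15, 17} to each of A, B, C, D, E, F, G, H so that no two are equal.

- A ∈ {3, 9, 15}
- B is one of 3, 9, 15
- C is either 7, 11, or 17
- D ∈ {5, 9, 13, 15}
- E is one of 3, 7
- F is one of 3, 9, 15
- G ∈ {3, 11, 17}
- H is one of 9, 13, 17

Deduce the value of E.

The 8 variables together cover exactly {3, 5, 7, 9, 11, 13, 15, 17} — 8 values for 8 variables — and 5 appears only in D's list, so D = 5.
Among the 7 still-open variables, 13 fits only H (and all 7 values in {3, 7, 9, 11, 13, 15, 17} must be used), so H = 13.
A, B, F between them cover only {3, 9, 15} — a naked triple. Remove those values from E, G.
So E = 7.

7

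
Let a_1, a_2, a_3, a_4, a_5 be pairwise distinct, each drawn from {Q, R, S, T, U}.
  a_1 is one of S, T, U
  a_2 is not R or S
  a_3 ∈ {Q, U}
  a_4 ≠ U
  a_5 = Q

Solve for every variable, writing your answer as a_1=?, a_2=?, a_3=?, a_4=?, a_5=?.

a_5's domain is down to {Q}, so a_5 = Q. Eliminate Q elsewhere: a_2, a_3, a_4.
a_3 must be U (only option left). Strike U from a_1, a_2.
a_2 has just one choice, so a_2 = T. Eliminate T elsewhere: a_1, a_4.
a_1 must be S (only option left). So a_4 can't be S.
That leaves a_4 = R.

a_1=S, a_2=T, a_3=U, a_4=R, a_5=Q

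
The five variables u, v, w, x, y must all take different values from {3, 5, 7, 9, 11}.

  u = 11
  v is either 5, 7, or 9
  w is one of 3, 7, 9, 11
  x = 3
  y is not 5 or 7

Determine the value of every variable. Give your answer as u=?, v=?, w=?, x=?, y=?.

u must be 11 (only option left). Remove 11 from w, y.
That leaves x = 3. Remove 3 from w, y.
y's domain is down to {9}, so y = 9. Eliminate 9 elsewhere: v, w.
w has just one choice, so w = 7. Strike 7 from v.
v must be 5 (only option left).

u=11, v=5, w=7, x=3, y=9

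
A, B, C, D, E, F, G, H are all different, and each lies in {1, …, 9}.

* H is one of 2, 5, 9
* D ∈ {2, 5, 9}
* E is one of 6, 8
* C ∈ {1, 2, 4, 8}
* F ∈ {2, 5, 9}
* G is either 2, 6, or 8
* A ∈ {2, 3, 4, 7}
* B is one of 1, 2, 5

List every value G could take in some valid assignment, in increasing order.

D, F, H between them cover only {2, 5, 9} — a naked triple. Remove those values from A, B, C, G.
B's domain is down to {1}, so B = 1. So C can't be 1.
The 2 variables E and G are confined to {6, 8}, which locks those values in; drop them from C.
That leaves C = 4. So A can't be 4.
No further eliminations apply; G can still be any of 6, 8.

6, 8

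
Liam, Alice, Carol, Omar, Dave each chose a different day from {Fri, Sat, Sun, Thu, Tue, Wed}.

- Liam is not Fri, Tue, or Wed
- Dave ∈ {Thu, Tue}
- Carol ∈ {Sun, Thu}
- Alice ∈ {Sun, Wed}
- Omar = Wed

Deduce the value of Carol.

Omar's domain is down to {Wed}, so Omar = Wed. Eliminate Wed elsewhere: Alice.
Alice's domain is down to {Sun}, so Alice = Sun. So Liam, Carol can't be Sun.
So Carol = Thu.

Thu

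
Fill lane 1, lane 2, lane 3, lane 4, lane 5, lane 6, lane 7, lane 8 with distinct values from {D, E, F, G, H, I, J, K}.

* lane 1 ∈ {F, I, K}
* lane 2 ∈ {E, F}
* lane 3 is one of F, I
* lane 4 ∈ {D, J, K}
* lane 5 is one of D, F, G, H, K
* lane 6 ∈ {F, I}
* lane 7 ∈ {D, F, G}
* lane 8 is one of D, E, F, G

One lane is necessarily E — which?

The 8 variables together cover exactly {D, E, F, G, H, I, J, K} — 8 values for 8 variables — and H appears only in lane 5's list, so lane 5 = H.
The 7 still-open variables draw from only 7 values {D, E, F, G, I, J, K}, so each is used; only lane 4 can be J, hence lane 4 = J.
The 6 still-open variables draw from only 6 values {D, E, F, G, I, K}, so each is used; only lane 1 can be K, hence lane 1 = K.
The 2 variables lane 3 and lane 6 are confined to {F, I}, which locks those values in; drop them from lane 2, lane 7, lane 8.
So E goes to lane 2.

lane 2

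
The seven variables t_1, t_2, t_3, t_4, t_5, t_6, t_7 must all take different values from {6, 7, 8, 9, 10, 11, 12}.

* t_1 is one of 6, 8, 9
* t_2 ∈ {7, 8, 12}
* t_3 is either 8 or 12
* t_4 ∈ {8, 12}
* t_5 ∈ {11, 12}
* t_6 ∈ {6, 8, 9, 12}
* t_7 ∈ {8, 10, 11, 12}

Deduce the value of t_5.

11

Among the 7 variables, 7 fits only t_2 (and all 7 values in {6, 7, 8, 9, 10, 11, 12} must be used), so t_2 = 7.
The 6 still-open variables together cover exactly {6, 8, 9, 10, 11, 12} — 6 values for 6 variables — and 10 appears only in t_7's list, so t_7 = 10.
The 5 still-open variables draw from only 5 values {6, 8, 9, 11, 12}, so each is used; only t_5 can be 11, hence t_5 = 11.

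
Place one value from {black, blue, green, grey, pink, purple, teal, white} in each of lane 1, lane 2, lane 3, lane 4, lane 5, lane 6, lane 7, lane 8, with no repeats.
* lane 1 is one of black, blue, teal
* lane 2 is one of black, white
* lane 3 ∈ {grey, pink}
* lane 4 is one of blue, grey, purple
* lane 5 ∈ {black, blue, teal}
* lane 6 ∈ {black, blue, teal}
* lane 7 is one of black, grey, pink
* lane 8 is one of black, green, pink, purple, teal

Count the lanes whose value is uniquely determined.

The 8 variables draw from only 8 values {black, blue, green, grey, pink, purple, teal, white}, so each is used; only lane 8 can be green, hence lane 8 = green.
Among the 7 still-open variables, purple fits only lane 4 (and all 7 values in {black, blue, grey, pink, purple, teal, white} must be used), so lane 4 = purple.
The 6 still-open variables draw from only 6 values {black, blue, grey, pink, teal, white}, so each is used; only lane 2 can be white, hence lane 2 = white.
lane 1, lane 5, lane 6 share exactly the 3 values {black, blue, teal}; by pigeonhole those values go to them, so strike black, blue, teal from lane 7.
Determined: lane 2=white, lane 4=purple, lane 8=green. The other lanes each still have more than one consistent value. That makes 3.

3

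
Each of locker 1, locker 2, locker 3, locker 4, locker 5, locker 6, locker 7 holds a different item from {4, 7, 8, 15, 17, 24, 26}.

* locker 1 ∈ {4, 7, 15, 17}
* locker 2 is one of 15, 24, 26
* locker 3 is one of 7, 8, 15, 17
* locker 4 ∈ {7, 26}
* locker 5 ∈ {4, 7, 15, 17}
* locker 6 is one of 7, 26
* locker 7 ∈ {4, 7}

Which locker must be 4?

locker 7

The 7 variables draw from only 7 values {4, 7, 8, 15, 17, 24, 26}, so each is used; only locker 3 can be 8, hence locker 3 = 8.
Among the 6 still-open variables, 24 fits only locker 2 (and all 6 values in {4, 7, 15, 17, 24, 26} must be used), so locker 2 = 24.
locker 4 and locker 6 between them cover only {7, 26} — a naked pair. Remove those values from locker 1, locker 5, locker 7.
So 4 goes to locker 7.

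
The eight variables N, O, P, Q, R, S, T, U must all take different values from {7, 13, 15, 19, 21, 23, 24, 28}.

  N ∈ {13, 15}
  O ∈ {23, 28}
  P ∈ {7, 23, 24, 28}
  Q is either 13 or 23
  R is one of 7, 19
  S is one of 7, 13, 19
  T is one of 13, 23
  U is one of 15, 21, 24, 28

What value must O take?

The 8 variables draw from only 8 values {7, 13, 15, 19, 21, 23, 24, 28}, so each is used; only U can be 21, hence U = 21.
The 7 still-open variables draw from only 7 values {7, 13, 15, 19, 23, 24, 28}, so each is used; only N can be 15, hence N = 15.
The 6 still-open variables together cover exactly {7, 13, 19, 23, 24, 28} — 6 values for 6 variables — and 24 appears only in P's list, so P = 24.
The 5 still-open variables draw from only 5 values {7, 13, 19, 23, 28}, so each is used; only O can be 28, hence O = 28.

28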